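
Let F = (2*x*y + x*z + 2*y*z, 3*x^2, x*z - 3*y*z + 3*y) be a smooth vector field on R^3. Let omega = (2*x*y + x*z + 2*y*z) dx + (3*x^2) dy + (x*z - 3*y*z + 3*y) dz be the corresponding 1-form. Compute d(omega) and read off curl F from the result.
d(omega) = (3 - 3*z) dy ∧ dz + (x + 2*y - z) dz ∧ dx + (4*x - 2*z) dx ∧ dy; curl F = (3 - 3*z, x + 2*y - z, 4*x - 2*z)

d omega = sum_{i<j} (∂f_j/∂x_i - ∂f_i/∂x_j) dx_i ∧ dx_j. Under the identification (dy ∧ dz, dz ∧ dx, dx ∧ dy) ↔ (e_x, e_y, e_z), the coefficients are exactly the components of curl F. Compute:
  ∂R/∂y - ∂Q/∂z = (3 - 3*z) - (0) = 3 - 3*z
  ∂P/∂z - ∂R/∂x = (x + 2*y) - (z) = x + 2*y - z
  ∂Q/∂x - ∂P/∂y = (6*x) - (2*x + 2*z) = 4*x - 2*z.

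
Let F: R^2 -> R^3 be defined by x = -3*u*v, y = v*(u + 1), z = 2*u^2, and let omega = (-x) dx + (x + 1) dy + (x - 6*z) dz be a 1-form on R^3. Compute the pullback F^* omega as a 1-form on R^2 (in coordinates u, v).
F^* omega = (-48*u^3 - 12*u^2*v - 12*u*v^2 + v) du + (-12*u^2*v - 3*u*v + u + 1) dv

Using F^*(f dg) = (f ∘ F) d(g ∘ F), substitute each coordinate x_i by F_i(u, v) in f_i, and replace dx_i by d F_i = (∂F_i/∂u) du + (∂F_i/∂v) dv.
  For the x component: f_1(F) = 3*u*v; d F_1 = (-3*v) du + (-3*u) dv
  For the y component: f_2(F) = -3*u*v + 1; d F_2 = (v) du + (u + 1) dv
  For the z component: f_3(F) = 3*u*(-4*u - v); d F_3 = (4*u) du + (0) dv
Combining and collecting du, dv coefficients:
  coeff of du: -48*u^3 - 12*u^2*v - 12*u*v^2 + v
  coeff of dv: -12*u^2*v - 3*u*v + u + 1
F^* omega = (-48*u^3 - 12*u^2*v - 12*u*v^2 + v) du + (-12*u^2*v - 3*u*v + u + 1) dv.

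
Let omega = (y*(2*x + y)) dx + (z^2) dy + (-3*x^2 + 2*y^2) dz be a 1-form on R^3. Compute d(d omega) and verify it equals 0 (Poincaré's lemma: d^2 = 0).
d(d omega) = 0

Step 1: d omega = sum_{i<j} (∂f_j/∂x_i - ∂f_i/∂x_j) dx_i ∧ dx_j:
  coeff of dx ∧ dy: -2*x - 2*y
  coeff of dx ∧ dz: -6*x
  coeff of dy ∧ dz: 4*y - 2*z
Step 2: Apply d again to each 2-form coefficient. The only possible 3-form in R^3 is dx ∧ dy ∧ dz, with coefficient
  ∂(coeff of dy∧dz)/∂x - ∂(coeff of dx∧dz)/∂y + ∂(coeff of dx∧dy)/∂z
  = ∂/∂x (4*y - 2*z) - ∂/∂y (-6*x) + ∂/∂z (-2*x - 2*y).
Each of these terms simplifies to sums of mixed partials that cancel in pairs. The result is 0 (by equality of mixed partials for smooth functions — Schwarz / Clairaut).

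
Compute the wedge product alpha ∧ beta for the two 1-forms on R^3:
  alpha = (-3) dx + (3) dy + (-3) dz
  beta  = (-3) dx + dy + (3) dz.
alpha ∧ beta = (6) dx ∧ dy + (-18) dx ∧ dz + (12) dy ∧ dz

Distribute the wedge, using dx_i ∧ dx_j = -dx_j ∧ dx_i and dx_i ∧ dx_i = 0. For each pair (i, j) with i < j, the coefficient of dx_i ∧ dx_j in alpha ∧ beta is (alpha_i * beta_j - alpha_j * beta_i). Collecting: alpha ∧ beta = (6) dx ∧ dy + (-18) dx ∧ dz + (12) dy ∧ dz.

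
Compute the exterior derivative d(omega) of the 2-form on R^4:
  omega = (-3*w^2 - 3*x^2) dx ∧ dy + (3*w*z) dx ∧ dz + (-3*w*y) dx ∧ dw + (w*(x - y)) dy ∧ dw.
d(omega) = (-2*w) dx ∧ dy ∧ dw + (3*z) dx ∧ dz ∧ dw

For a 2-form omega = sum_{i<j} g_{ij} dx_i ∧ dx_j, the exterior derivative is
  d(omega) = sum_{i<j} d(g_{ij}) ∧ dx_i ∧ dx_j = sum_{i<j, k} (∂g_{ij}/∂x_k) dx_k ∧ dx_i ∧ dx_j.
Expand each term, using dx_k ∧ dx_i ∧ dx_j = sgn(permutation) dx_{(a)} ∧ dx_{(b)} ∧ dx_{(c)} with (a < b < c) sorted:
  d(-3*w^2 - 3*x^2) includes (∂/∂w)(-3*w^2 - 3*x^2) dw = (-6*w) dw, which multiplied by dx ∧ dy gives (-6*w) dx ∧ dy ∧ dw
  d(3*w*z) includes (∂/∂w)(3*w*z) dw = (3*z) dw, which multiplied by dx ∧ dz gives (3*z) dx ∧ dz ∧ dw
  d(-3*w*y) includes (∂/∂y)(-3*w*y) dy = (-3*w) dy, which multiplied by dx ∧ dw gives (3*w) dx ∧ dy ∧ dw
  d(w*(x - y)) includes (∂/∂x)(w*(x - y)) dx = (w) dx, which multiplied by dy ∧ dw gives (w) dx ∧ dy ∧ dw
Collecting like 3-forms: d(omega) = (-2*w) dx ∧ dy ∧ dw + (3*z) dx ∧ dz ∧ dw.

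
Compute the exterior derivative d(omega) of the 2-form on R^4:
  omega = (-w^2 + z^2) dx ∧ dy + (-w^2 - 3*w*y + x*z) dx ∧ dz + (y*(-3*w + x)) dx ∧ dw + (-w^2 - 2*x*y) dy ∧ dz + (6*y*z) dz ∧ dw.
d(omega) = (3*w - 2*y + 2*z) dx ∧ dy ∧ dz + (w - x) dx ∧ dy ∧ dw + (-2*w - 3*y) dx ∧ dz ∧ dw + (-2*w + 6*z) dy ∧ dz ∧ dw

For a 2-form omega = sum_{i<j} g_{ij} dx_i ∧ dx_j, the exterior derivative is
  d(omega) = sum_{i<j} d(g_{ij}) ∧ dx_i ∧ dx_j = sum_{i<j, k} (∂g_{ij}/∂x_k) dx_k ∧ dx_i ∧ dx_j.
Expand each term, using dx_k ∧ dx_i ∧ dx_j = sgn(permutation) dx_{(a)} ∧ dx_{(b)} ∧ dx_{(c)} with (a < b < c) sorted:
  d(-w^2 + z^2) includes (∂/∂z)(-w^2 + z^2) dz = (2*z) dz, which multiplied by dx ∧ dy gives (2*z) dx ∧ dy ∧ dz
  d(-w^2 + z^2) includes (∂/∂w)(-w^2 + z^2) dw = (-2*w) dw, which multiplied by dx ∧ dy gives (-2*w) dx ∧ dy ∧ dw
  d(-w^2 - 3*w*y + x*z) includes (∂/∂y)(-w^2 - 3*w*y + x*z) dy = (-3*w) dy, which multiplied by dx ∧ dz gives (3*w) dx ∧ dy ∧ dz
  d(-w^2 - 3*w*y + x*z) includes (∂/∂w)(-w^2 - 3*w*y + x*z) dw = (-2*w - 3*y) dw, which multiplied by dx ∧ dz gives (-2*w - 3*y) dx ∧ dz ∧ dw
  d(y*(-3*w + x)) includes (∂/∂y)(y*(-3*w + x)) dy = (-3*w + x) dy, which multiplied by dx ∧ dw gives (3*w - x) dx ∧ dy ∧ dw
  d(-w^2 - 2*x*y) includes (∂/∂x)(-w^2 - 2*x*y) dx = (-2*y) dx, which multiplied by dy ∧ dz gives (-2*y) dx ∧ dy ∧ dz
  d(-w^2 - 2*x*y) includes (∂/∂w)(-w^2 - 2*x*y) dw = (-2*w) dw, which multiplied by dy ∧ dz gives (-2*w) dy ∧ dz ∧ dw
  d(6*y*z) includes (∂/∂y)(6*y*z) dy = (6*z) dy, which multiplied by dz ∧ dw gives (6*z) dy ∧ dz ∧ dw
Collecting like 3-forms: d(omega) = (3*w - 2*y + 2*z) dx ∧ dy ∧ dz + (w - x) dx ∧ dy ∧ dw + (-2*w - 3*y) dx ∧ dz ∧ dw + (-2*w + 6*z) dy ∧ dz ∧ dw.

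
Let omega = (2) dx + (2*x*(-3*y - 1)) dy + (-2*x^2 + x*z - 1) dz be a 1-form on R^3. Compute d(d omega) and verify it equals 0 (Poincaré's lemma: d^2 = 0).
d(d omega) = 0

Step 1: d omega = sum_{i<j} (∂f_j/∂x_i - ∂f_i/∂x_j) dx_i ∧ dx_j:
  coeff of dx ∧ dy: -6*y - 2
  coeff of dx ∧ dz: -4*x + z
  coeff of dy ∧ dz: 0
Step 2: Apply d again to each 2-form coefficient. The only possible 3-form in R^3 is dx ∧ dy ∧ dz, with coefficient
  ∂(coeff of dy∧dz)/∂x - ∂(coeff of dx∧dz)/∂y + ∂(coeff of dx∧dy)/∂z
  = ∂/∂x (0) - ∂/∂y (-4*x + z) + ∂/∂z (-6*y - 2).
Each of these terms simplifies to sums of mixed partials that cancel in pairs. The result is 0 (by equality of mixed partials for smooth functions — Schwarz / Clairaut).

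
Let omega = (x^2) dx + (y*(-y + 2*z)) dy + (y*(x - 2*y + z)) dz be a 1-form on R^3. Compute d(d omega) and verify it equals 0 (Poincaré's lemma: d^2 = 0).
d(d omega) = 0

Step 1: d omega = sum_{i<j} (∂f_j/∂x_i - ∂f_i/∂x_j) dx_i ∧ dx_j:
  coeff of dx ∧ dy: 0
  coeff of dx ∧ dz: y
  coeff of dy ∧ dz: x - 6*y + z
Step 2: Apply d again to each 2-form coefficient. The only possible 3-form in R^3 is dx ∧ dy ∧ dz, with coefficient
  ∂(coeff of dy∧dz)/∂x - ∂(coeff of dx∧dz)/∂y + ∂(coeff of dx∧dy)/∂z
  = ∂/∂x (x - 6*y + z) - ∂/∂y (y) + ∂/∂z (0).
Each of these terms simplifies to sums of mixed partials that cancel in pairs. The result is 0 (by equality of mixed partials for smooth functions — Schwarz / Clairaut).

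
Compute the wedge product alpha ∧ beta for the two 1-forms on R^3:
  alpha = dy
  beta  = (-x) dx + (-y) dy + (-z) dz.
alpha ∧ beta = (x) dx ∧ dy + (-z) dy ∧ dz

Distribute the wedge, using dx_i ∧ dx_j = -dx_j ∧ dx_i and dx_i ∧ dx_i = 0. For each pair (i, j) with i < j, the coefficient of dx_i ∧ dx_j in alpha ∧ beta is (alpha_i * beta_j - alpha_j * beta_i). Collecting: alpha ∧ beta = (x) dx ∧ dy + (-z) dy ∧ dz.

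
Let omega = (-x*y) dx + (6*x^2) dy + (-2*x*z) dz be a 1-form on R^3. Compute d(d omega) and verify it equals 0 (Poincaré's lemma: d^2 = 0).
d(d omega) = 0

Step 1: d omega = sum_{i<j} (∂f_j/∂x_i - ∂f_i/∂x_j) dx_i ∧ dx_j:
  coeff of dx ∧ dy: 13*x
  coeff of dx ∧ dz: -2*z
  coeff of dy ∧ dz: 0
Step 2: Apply d again to each 2-form coefficient. The only possible 3-form in R^3 is dx ∧ dy ∧ dz, with coefficient
  ∂(coeff of dy∧dz)/∂x - ∂(coeff of dx∧dz)/∂y + ∂(coeff of dx∧dy)/∂z
  = ∂/∂x (0) - ∂/∂y (-2*z) + ∂/∂z (13*x).
Each of these terms simplifies to sums of mixed partials that cancel in pairs. The result is 0 (by equality of mixed partials for smooth functions — Schwarz / Clairaut).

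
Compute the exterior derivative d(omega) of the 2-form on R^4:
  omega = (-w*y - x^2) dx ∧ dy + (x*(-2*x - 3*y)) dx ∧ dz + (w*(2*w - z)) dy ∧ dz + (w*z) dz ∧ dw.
d(omega) = (-y) dx ∧ dy ∧ dw + (3*x) dx ∧ dy ∧ dz + (4*w - z) dy ∧ dz ∧ dw

For a 2-form omega = sum_{i<j} g_{ij} dx_i ∧ dx_j, the exterior derivative is
  d(omega) = sum_{i<j} d(g_{ij}) ∧ dx_i ∧ dx_j = sum_{i<j, k} (∂g_{ij}/∂x_k) dx_k ∧ dx_i ∧ dx_j.
Expand each term, using dx_k ∧ dx_i ∧ dx_j = sgn(permutation) dx_{(a)} ∧ dx_{(b)} ∧ dx_{(c)} with (a < b < c) sorted:
  d(-w*y - x^2) includes (∂/∂w)(-w*y - x^2) dw = (-y) dw, which multiplied by dx ∧ dy gives (-y) dx ∧ dy ∧ dw
  d(x*(-2*x - 3*y)) includes (∂/∂y)(x*(-2*x - 3*y)) dy = (-3*x) dy, which multiplied by dx ∧ dz gives (3*x) dx ∧ dy ∧ dz
  d(w*(2*w - z)) includes (∂/∂w)(w*(2*w - z)) dw = (4*w - z) dw, which multiplied by dy ∧ dz gives (4*w - z) dy ∧ dz ∧ dw
Collecting like 3-forms: d(omega) = (-y) dx ∧ dy ∧ dw + (3*x) dx ∧ dy ∧ dz + (4*w - z) dy ∧ dz ∧ dw.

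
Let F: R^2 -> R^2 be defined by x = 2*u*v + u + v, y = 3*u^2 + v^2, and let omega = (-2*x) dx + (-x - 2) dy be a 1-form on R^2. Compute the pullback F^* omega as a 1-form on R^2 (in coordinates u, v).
F^* omega = (-12*u^2*v - 6*u^2 - 8*u*v^2 - 14*u*v - 14*u - 4*v^2 - 2*v) du + (-8*u^2*v - 4*u^2 - 4*u*v^2 - 10*u*v - 2*u - 2*v^2 - 6*v) dv

Using F^*(f dg) = (f ∘ F) d(g ∘ F), substitute each coordinate x_i by F_i(u, v) in f_i, and replace dx_i by d F_i = (∂F_i/∂u) du + (∂F_i/∂v) dv.
  For the x component: f_1(F) = -4*u*v - 2*u - 2*v; d F_1 = (2*v + 1) du + (2*u + 1) dv
  For the y component: f_2(F) = -2*u*v - u - v - 2; d F_2 = (6*u) du + (2*v) dv
Combining and collecting du, dv coefficients:
  coeff of du: -12*u^2*v - 6*u^2 - 8*u*v^2 - 14*u*v - 14*u - 4*v^2 - 2*v
  coeff of dv: -8*u^2*v - 4*u^2 - 4*u*v^2 - 10*u*v - 2*u - 2*v^2 - 6*v
F^* omega = (-12*u^2*v - 6*u^2 - 8*u*v^2 - 14*u*v - 14*u - 4*v^2 - 2*v) du + (-8*u^2*v - 4*u^2 - 4*u*v^2 - 10*u*v - 2*u - 2*v^2 - 6*v) dv.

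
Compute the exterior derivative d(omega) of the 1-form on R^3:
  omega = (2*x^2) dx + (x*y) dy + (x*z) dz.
d(omega) = (y) dx ∧ dy + (z) dx ∧ dz

For a 1-form omega = sum_i f_i dx_i, the exterior derivative is
  d(omega) = sum_{i < j} (∂f_j/∂x_i - ∂f_i/∂x_j) dx_i ∧ dx_j.
  coefficient of dx ∧ dy: ∂f_2/∂x - ∂f_1/∂y = ∂(x*y)/∂x - ∂(2*x^2)/∂y = y
  coefficient of dx ∧ dz: ∂f_3/∂x - ∂f_1/∂z = ∂(x*z)/∂x - ∂(2*x^2)/∂z = z
Assembling: d(omega) = (y) dx ∧ dy + (z) dx ∧ dz.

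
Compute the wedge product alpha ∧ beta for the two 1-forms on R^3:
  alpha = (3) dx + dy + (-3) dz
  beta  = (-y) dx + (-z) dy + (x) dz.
alpha ∧ beta = (y - 3*z) dx ∧ dy + (3*x - 3*y) dx ∧ dz + (x - 3*z) dy ∧ dz

Distribute the wedge, using dx_i ∧ dx_j = -dx_j ∧ dx_i and dx_i ∧ dx_i = 0. For each pair (i, j) with i < j, the coefficient of dx_i ∧ dx_j in alpha ∧ beta is (alpha_i * beta_j - alpha_j * beta_i). Collecting: alpha ∧ beta = (y - 3*z) dx ∧ dy + (3*x - 3*y) dx ∧ dz + (x - 3*z) dy ∧ dz.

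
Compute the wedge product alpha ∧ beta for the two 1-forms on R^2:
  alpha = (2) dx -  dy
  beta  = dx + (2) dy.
alpha ∧ beta = (5) dx ∧ dy

Distribute the wedge, using dx_i ∧ dx_j = -dx_j ∧ dx_i and dx_i ∧ dx_i = 0. For each pair (i, j) with i < j, the coefficient of dx_i ∧ dx_j in alpha ∧ beta is (alpha_i * beta_j - alpha_j * beta_i). Collecting: alpha ∧ beta = (5) dx ∧ dy.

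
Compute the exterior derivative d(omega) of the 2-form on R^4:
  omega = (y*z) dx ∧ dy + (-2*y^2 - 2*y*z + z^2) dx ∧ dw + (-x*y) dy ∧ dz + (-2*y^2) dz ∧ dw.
d(omega) = (4*y + 2*z) dx ∧ dy ∧ dw + (2*y - 2*z) dx ∧ dz ∧ dw + (-4*y) dy ∧ dz ∧ dw

For a 2-form omega = sum_{i<j} g_{ij} dx_i ∧ dx_j, the exterior derivative is
  d(omega) = sum_{i<j} d(g_{ij}) ∧ dx_i ∧ dx_j = sum_{i<j, k} (∂g_{ij}/∂x_k) dx_k ∧ dx_i ∧ dx_j.
Expand each term, using dx_k ∧ dx_i ∧ dx_j = sgn(permutation) dx_{(a)} ∧ dx_{(b)} ∧ dx_{(c)} with (a < b < c) sorted:
  d(y*z) includes (∂/∂z)(y*z) dz = (y) dz, which multiplied by dx ∧ dy gives (y) dx ∧ dy ∧ dz
  d(-2*y^2 - 2*y*z + z^2) includes (∂/∂y)(-2*y^2 - 2*y*z + z^2) dy = (-4*y - 2*z) dy, which multiplied by dx ∧ dw gives (4*y + 2*z) dx ∧ dy ∧ dw
  d(-2*y^2 - 2*y*z + z^2) includes (∂/∂z)(-2*y^2 - 2*y*z + z^2) dz = (-2*y + 2*z) dz, which multiplied by dx ∧ dw gives (2*y - 2*z) dx ∧ dz ∧ dw
  d(-x*y) includes (∂/∂x)(-x*y) dx = (-y) dx, which multiplied by dy ∧ dz gives (-y) dx ∧ dy ∧ dz
  d(-2*y^2) includes (∂/∂y)(-2*y^2) dy = (-4*y) dy, which multiplied by dz ∧ dw gives (-4*y) dy ∧ dz ∧ dw
Collecting like 3-forms: d(omega) = (4*y + 2*z) dx ∧ dy ∧ dw + (2*y - 2*z) dx ∧ dz ∧ dw + (-4*y) dy ∧ dz ∧ dw.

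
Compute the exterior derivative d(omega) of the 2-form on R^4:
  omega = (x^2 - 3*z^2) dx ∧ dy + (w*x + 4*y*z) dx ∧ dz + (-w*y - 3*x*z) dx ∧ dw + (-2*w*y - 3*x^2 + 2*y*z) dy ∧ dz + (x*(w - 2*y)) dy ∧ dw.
d(omega) = (-6*x - 10*z) dx ∧ dy ∧ dz + (4*x) dx ∧ dz ∧ dw + (2*w - 2*y) dx ∧ dy ∧ dw + (-2*y) dy ∧ dz ∧ dw

For a 2-form omega = sum_{i<j} g_{ij} dx_i ∧ dx_j, the exterior derivative is
  d(omega) = sum_{i<j} d(g_{ij}) ∧ dx_i ∧ dx_j = sum_{i<j, k} (∂g_{ij}/∂x_k) dx_k ∧ dx_i ∧ dx_j.
Expand each term, using dx_k ∧ dx_i ∧ dx_j = sgn(permutation) dx_{(a)} ∧ dx_{(b)} ∧ dx_{(c)} with (a < b < c) sorted:
  d(x^2 - 3*z^2) includes (∂/∂z)(x^2 - 3*z^2) dz = (-6*z) dz, which multiplied by dx ∧ dy gives (-6*z) dx ∧ dy ∧ dz
  d(w*x + 4*y*z) includes (∂/∂y)(w*x + 4*y*z) dy = (4*z) dy, which multiplied by dx ∧ dz gives (-4*z) dx ∧ dy ∧ dz
  d(w*x + 4*y*z) includes (∂/∂w)(w*x + 4*y*z) dw = (x) dw, which multiplied by dx ∧ dz gives (x) dx ∧ dz ∧ dw
  d(-w*y - 3*x*z) includes (∂/∂y)(-w*y - 3*x*z) dy = (-w) dy, which multiplied by dx ∧ dw gives (w) dx ∧ dy ∧ dw
  d(-w*y - 3*x*z) includes (∂/∂z)(-w*y - 3*x*z) dz = (-3*x) dz, which multiplied by dx ∧ dw gives (3*x) dx ∧ dz ∧ dw
  d(-2*w*y - 3*x^2 + 2*y*z) includes (∂/∂x)(-2*w*y - 3*x^2 + 2*y*z) dx = (-6*x) dx, which multiplied by dy ∧ dz gives (-6*x) dx ∧ dy ∧ dz
  d(-2*w*y - 3*x^2 + 2*y*z) includes (∂/∂w)(-2*w*y - 3*x^2 + 2*y*z) dw = (-2*y) dw, which multiplied by dy ∧ dz gives (-2*y) dy ∧ dz ∧ dw
  d(x*(w - 2*y)) includes (∂/∂x)(x*(w - 2*y)) dx = (w - 2*y) dx, which multiplied by dy ∧ dw gives (w - 2*y) dx ∧ dy ∧ dw
Collecting like 3-forms: d(omega) = (-6*x - 10*z) dx ∧ dy ∧ dz + (4*x) dx ∧ dz ∧ dw + (2*w - 2*y) dx ∧ dy ∧ dw + (-2*y) dy ∧ dz ∧ dw.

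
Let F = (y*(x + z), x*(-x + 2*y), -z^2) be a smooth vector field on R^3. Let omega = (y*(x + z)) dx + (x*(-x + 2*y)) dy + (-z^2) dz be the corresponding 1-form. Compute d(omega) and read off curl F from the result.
d(omega) = (0) dy ∧ dz + (y) dz ∧ dx + (-3*x + 2*y - z) dx ∧ dy; curl F = (0, y, -3*x + 2*y - z)

d omega = sum_{i<j} (∂f_j/∂x_i - ∂f_i/∂x_j) dx_i ∧ dx_j. Under the identification (dy ∧ dz, dz ∧ dx, dx ∧ dy) ↔ (e_x, e_y, e_z), the coefficients are exactly the components of curl F. Compute:
  ∂R/∂y - ∂Q/∂z = (0) - (0) = 0
  ∂P/∂z - ∂R/∂x = (y) - (0) = y
  ∂Q/∂x - ∂P/∂y = (-2*x + 2*y) - (x + z) = -3*x + 2*y - z.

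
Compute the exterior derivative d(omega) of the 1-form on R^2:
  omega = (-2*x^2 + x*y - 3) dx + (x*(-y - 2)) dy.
d(omega) = (-x - y - 2) dx ∧ dy

For a 1-form omega = sum_i f_i dx_i, the exterior derivative is
  d(omega) = sum_{i < j} (∂f_j/∂x_i - ∂f_i/∂x_j) dx_i ∧ dx_j.
  coefficient of dx ∧ dy: ∂f_2/∂x - ∂f_1/∂y = ∂(x*(-y - 2))/∂x - ∂(-2*x^2 + x*y - 3)/∂y = -x - y - 2
Assembling: d(omega) = (-x - y - 2) dx ∧ dy.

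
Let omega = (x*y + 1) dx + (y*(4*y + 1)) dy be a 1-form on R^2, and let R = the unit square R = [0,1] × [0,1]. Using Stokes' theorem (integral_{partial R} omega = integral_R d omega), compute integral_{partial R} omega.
integral_(partial R) omega = -1/2

Stokes: integral_partial_R omega = integral_R d omega with d omega = (∂Q/∂x - ∂P/∂y) dx ∧ dy.
  ∂Q/∂x = 0
  ∂P/∂y = x
  integrand = ∂Q/∂x - ∂P/∂y = -x.
Integrating over R: integral_0^1 integral_0^1 (-x) dx dy = -1/2.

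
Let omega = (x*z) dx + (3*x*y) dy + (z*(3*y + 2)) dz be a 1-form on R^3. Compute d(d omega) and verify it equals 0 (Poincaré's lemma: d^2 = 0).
d(d omega) = 0

Step 1: d omega = sum_{i<j} (∂f_j/∂x_i - ∂f_i/∂x_j) dx_i ∧ dx_j:
  coeff of dx ∧ dy: 3*y
  coeff of dx ∧ dz: -x
  coeff of dy ∧ dz: 3*z
Step 2: Apply d again to each 2-form coefficient. The only possible 3-form in R^3 is dx ∧ dy ∧ dz, with coefficient
  ∂(coeff of dy∧dz)/∂x - ∂(coeff of dx∧dz)/∂y + ∂(coeff of dx∧dy)/∂z
  = ∂/∂x (3*z) - ∂/∂y (-x) + ∂/∂z (3*y).
Each of these terms simplifies to sums of mixed partials that cancel in pairs. The result is 0 (by equality of mixed partials for smooth functions — Schwarz / Clairaut).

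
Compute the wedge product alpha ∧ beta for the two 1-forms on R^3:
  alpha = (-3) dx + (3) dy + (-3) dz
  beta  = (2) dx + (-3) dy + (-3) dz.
alpha ∧ beta = (3) dx ∧ dy + (15) dx ∧ dz + (-18) dy ∧ dz

Distribute the wedge, using dx_i ∧ dx_j = -dx_j ∧ dx_i and dx_i ∧ dx_i = 0. For each pair (i, j) with i < j, the coefficient of dx_i ∧ dx_j in alpha ∧ beta is (alpha_i * beta_j - alpha_j * beta_i). Collecting: alpha ∧ beta = (3) dx ∧ dy + (15) dx ∧ dz + (-18) dy ∧ dz.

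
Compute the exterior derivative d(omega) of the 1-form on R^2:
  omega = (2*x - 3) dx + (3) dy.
d(omega) = 0

For a 1-form omega = sum_i f_i dx_i, the exterior derivative is
  d(omega) = sum_{i < j} (∂f_j/∂x_i - ∂f_i/∂x_j) dx_i ∧ dx_j.

Assembling: d(omega) = 0.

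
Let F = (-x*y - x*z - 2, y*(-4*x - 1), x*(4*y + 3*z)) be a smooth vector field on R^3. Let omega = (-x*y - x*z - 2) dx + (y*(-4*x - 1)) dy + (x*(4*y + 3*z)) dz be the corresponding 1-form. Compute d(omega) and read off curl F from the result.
d(omega) = (4*x) dy ∧ dz + (-x - 4*y - 3*z) dz ∧ dx + (x - 4*y) dx ∧ dy; curl F = (4*x, -x - 4*y - 3*z, x - 4*y)

d omega = sum_{i<j} (∂f_j/∂x_i - ∂f_i/∂x_j) dx_i ∧ dx_j. Under the identification (dy ∧ dz, dz ∧ dx, dx ∧ dy) ↔ (e_x, e_y, e_z), the coefficients are exactly the components of curl F. Compute:
  ∂R/∂y - ∂Q/∂z = (4*x) - (0) = 4*x
  ∂P/∂z - ∂R/∂x = (-x) - (4*y + 3*z) = -x - 4*y - 3*z
  ∂Q/∂x - ∂P/∂y = (-4*y) - (-x) = x - 4*y.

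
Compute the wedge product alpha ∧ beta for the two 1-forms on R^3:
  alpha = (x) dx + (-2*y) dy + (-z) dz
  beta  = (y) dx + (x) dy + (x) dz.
alpha ∧ beta = (x^2 + 2*y^2) dx ∧ dy + (x^2 + y*z) dx ∧ dz + (x*(-2*y + z)) dy ∧ dz

Distribute the wedge, using dx_i ∧ dx_j = -dx_j ∧ dx_i and dx_i ∧ dx_i = 0. For each pair (i, j) with i < j, the coefficient of dx_i ∧ dx_j in alpha ∧ beta is (alpha_i * beta_j - alpha_j * beta_i). Collecting: alpha ∧ beta = (x^2 + 2*y^2) dx ∧ dy + (x^2 + y*z) dx ∧ dz + (x*(-2*y + z)) dy ∧ dz.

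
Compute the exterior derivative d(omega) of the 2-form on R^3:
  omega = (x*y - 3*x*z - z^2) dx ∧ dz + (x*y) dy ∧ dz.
d(omega) = (-x + y) dx ∧ dy ∧ dz

For a 2-form omega = sum_{i<j} g_{ij} dx_i ∧ dx_j, the exterior derivative is
  d(omega) = sum_{i<j} d(g_{ij}) ∧ dx_i ∧ dx_j = sum_{i<j, k} (∂g_{ij}/∂x_k) dx_k ∧ dx_i ∧ dx_j.
Expand each term, using dx_k ∧ dx_i ∧ dx_j = sgn(permutation) dx_{(a)} ∧ dx_{(b)} ∧ dx_{(c)} with (a < b < c) sorted:
  d(x*y - 3*x*z - z^2) includes (∂/∂y)(x*y - 3*x*z - z^2) dy = (x) dy, which multiplied by dx ∧ dz gives (-x) dx ∧ dy ∧ dz
  d(x*y) includes (∂/∂x)(x*y) dx = (y) dx, which multiplied by dy ∧ dz gives (y) dx ∧ dy ∧ dz
Collecting like 3-forms: d(omega) = (-x + y) dx ∧ dy ∧ dz.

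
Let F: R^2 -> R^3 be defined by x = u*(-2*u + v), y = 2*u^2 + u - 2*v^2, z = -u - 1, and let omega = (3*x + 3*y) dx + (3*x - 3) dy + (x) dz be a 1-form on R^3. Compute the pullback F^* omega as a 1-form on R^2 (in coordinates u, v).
F^* omega = (-24*u^3 - 16*u^2 + 27*u*v^2 + 5*u*v - 12*u - 6*v^3 - 3) du + (27*u^2*v + 3*u^2 - 18*u*v^2 + 12*v) dv

Using F^*(f dg) = (f ∘ F) d(g ∘ F), substitute each coordinate x_i by F_i(u, v) in f_i, and replace dx_i by d F_i = (∂F_i/∂u) du + (∂F_i/∂v) dv.
  For the x component: f_1(F) = 3*u*v + 3*u - 6*v^2; d F_1 = (-4*u + v) du + (u) dv
  For the y component: f_2(F) = -6*u^2 + 3*u*v - 3; d F_2 = (4*u + 1) du + (-4*v) dv
  For the z component: f_3(F) = u*(-2*u + v); d F_3 = (-1) du + (0) dv
Combining and collecting du, dv coefficients:
  coeff of du: -24*u^3 - 16*u^2 + 27*u*v^2 + 5*u*v - 12*u - 6*v^3 - 3
  coeff of dv: 27*u^2*v + 3*u^2 - 18*u*v^2 + 12*v
F^* omega = (-24*u^3 - 16*u^2 + 27*u*v^2 + 5*u*v - 12*u - 6*v^3 - 3) du + (27*u^2*v + 3*u^2 - 18*u*v^2 + 12*v) dv.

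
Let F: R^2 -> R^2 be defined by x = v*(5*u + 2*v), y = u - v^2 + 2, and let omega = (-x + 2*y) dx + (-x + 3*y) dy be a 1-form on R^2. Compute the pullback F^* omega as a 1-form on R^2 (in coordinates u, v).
F^* omega = (-25*u*v^2 + 5*u*v + 3*u - 20*v^3 - 5*v^2 + 20*v + 6) du + (-25*u^2*v + 10*u^2 - 30*u*v^2 + 2*u*v + 20*u - 6*v^3 + 4*v) dv

Using F^*(f dg) = (f ∘ F) d(g ∘ F), substitute each coordinate x_i by F_i(u, v) in f_i, and replace dx_i by d F_i = (∂F_i/∂u) du + (∂F_i/∂v) dv.
  For the x component: f_1(F) = -5*u*v + 2*u - 4*v^2 + 4; d F_1 = (5*v) du + (5*u + 4*v) dv
  For the y component: f_2(F) = -5*u*v + 3*u - 5*v^2 + 6; d F_2 = (1) du + (-2*v) dv
Combining and collecting du, dv coefficients:
  coeff of du: -25*u*v^2 + 5*u*v + 3*u - 20*v^3 - 5*v^2 + 20*v + 6
  coeff of dv: -25*u^2*v + 10*u^2 - 30*u*v^2 + 2*u*v + 20*u - 6*v^3 + 4*v
F^* omega = (-25*u*v^2 + 5*u*v + 3*u - 20*v^3 - 5*v^2 + 20*v + 6) du + (-25*u^2*v + 10*u^2 - 30*u*v^2 + 2*u*v + 20*u - 6*v^3 + 4*v) dv.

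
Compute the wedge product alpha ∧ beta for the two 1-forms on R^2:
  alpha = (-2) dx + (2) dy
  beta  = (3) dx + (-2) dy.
alpha ∧ beta = (-2) dx ∧ dy

Distribute the wedge, using dx_i ∧ dx_j = -dx_j ∧ dx_i and dx_i ∧ dx_i = 0. For each pair (i, j) with i < j, the coefficient of dx_i ∧ dx_j in alpha ∧ beta is (alpha_i * beta_j - alpha_j * beta_i). Collecting: alpha ∧ beta = (-2) dx ∧ dy.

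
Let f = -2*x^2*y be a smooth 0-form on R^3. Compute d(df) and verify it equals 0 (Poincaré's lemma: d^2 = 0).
d(df) = 0

Step 1: df = sum_i (∂f/∂x_i) dx_i = (-4*x*y) dx + (-2*x^2) dy + (0) dz.
Step 2: Apply d again. Using the 1-form formula, the coefficient of dx ∧ dy in d(df) is ∂^2 f/∂x ∂y - ∂^2 f/∂y ∂x = (-4*x) - (-4*x) = 0 (equality of mixed partials for smooth f).
Similarly for dx ∧ dz and dy ∧ dz — all coefficients vanish. So d(df) = 0.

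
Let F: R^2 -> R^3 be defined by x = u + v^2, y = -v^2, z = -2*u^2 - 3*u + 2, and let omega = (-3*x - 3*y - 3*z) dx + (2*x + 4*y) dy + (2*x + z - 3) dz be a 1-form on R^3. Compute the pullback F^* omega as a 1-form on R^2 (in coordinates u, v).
F^* omega = (8*u^3 + 16*u^2 - 8*u*v^2 + 13*u - 6*v^2 - 3) du + (4*v*(3*u^2 + 2*u + v^2 - 3)) dv

Using F^*(f dg) = (f ∘ F) d(g ∘ F), substitute each coordinate x_i by F_i(u, v) in f_i, and replace dx_i by d F_i = (∂F_i/∂u) du + (∂F_i/∂v) dv.
  For the x component: f_1(F) = 6*u^2 + 6*u - 6; d F_1 = (1) du + (2*v) dv
  For the y component: f_2(F) = 2*u - 2*v^2; d F_2 = (0) du + (-2*v) dv
  For the z component: f_3(F) = -2*u^2 - u + 2*v^2 - 1; d F_3 = (-4*u - 3) du + (0) dv
Combining and collecting du, dv coefficients:
  coeff of du: 8*u^3 + 16*u^2 - 8*u*v^2 + 13*u - 6*v^2 - 3
  coeff of dv: 4*v*(3*u^2 + 2*u + v^2 - 3)
F^* omega = (8*u^3 + 16*u^2 - 8*u*v^2 + 13*u - 6*v^2 - 3) du + (4*v*(3*u^2 + 2*u + v^2 - 3)) dv.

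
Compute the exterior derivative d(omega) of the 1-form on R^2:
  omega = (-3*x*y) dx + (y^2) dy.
d(omega) = (3*x) dx ∧ dy

For a 1-form omega = sum_i f_i dx_i, the exterior derivative is
  d(omega) = sum_{i < j} (∂f_j/∂x_i - ∂f_i/∂x_j) dx_i ∧ dx_j.
  coefficient of dx ∧ dy: ∂f_2/∂x - ∂f_1/∂y = ∂(y^2)/∂x - ∂(-3*x*y)/∂y = 3*x
Assembling: d(omega) = (3*x) dx ∧ dy.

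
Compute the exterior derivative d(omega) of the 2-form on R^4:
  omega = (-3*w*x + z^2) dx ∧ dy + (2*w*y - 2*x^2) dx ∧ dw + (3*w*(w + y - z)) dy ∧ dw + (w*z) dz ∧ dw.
d(omega) = (2*z) dx ∧ dy ∧ dz + (-2*w - 3*x) dx ∧ dy ∧ dw + (3*w) dy ∧ dz ∧ dw

For a 2-form omega = sum_{i<j} g_{ij} dx_i ∧ dx_j, the exterior derivative is
  d(omega) = sum_{i<j} d(g_{ij}) ∧ dx_i ∧ dx_j = sum_{i<j, k} (∂g_{ij}/∂x_k) dx_k ∧ dx_i ∧ dx_j.
Expand each term, using dx_k ∧ dx_i ∧ dx_j = sgn(permutation) dx_{(a)} ∧ dx_{(b)} ∧ dx_{(c)} with (a < b < c) sorted:
  d(-3*w*x + z^2) includes (∂/∂z)(-3*w*x + z^2) dz = (2*z) dz, which multiplied by dx ∧ dy gives (2*z) dx ∧ dy ∧ dz
  d(-3*w*x + z^2) includes (∂/∂w)(-3*w*x + z^2) dw = (-3*x) dw, which multiplied by dx ∧ dy gives (-3*x) dx ∧ dy ∧ dw
  d(2*w*y - 2*x^2) includes (∂/∂y)(2*w*y - 2*x^2) dy = (2*w) dy, which multiplied by dx ∧ dw gives (-2*w) dx ∧ dy ∧ dw
  d(3*w*(w + y - z)) includes (∂/∂z)(3*w*(w + y - z)) dz = (-3*w) dz, which multiplied by dy ∧ dw gives (3*w) dy ∧ dz ∧ dw
Collecting like 3-forms: d(omega) = (2*z) dx ∧ dy ∧ dz + (-2*w - 3*x) dx ∧ dy ∧ dw + (3*w) dy ∧ dz ∧ dw.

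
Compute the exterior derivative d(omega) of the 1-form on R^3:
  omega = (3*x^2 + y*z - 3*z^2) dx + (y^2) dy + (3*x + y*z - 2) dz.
d(omega) = (-z) dx ∧ dy + (-y + 6*z + 3) dx ∧ dz + (z) dy ∧ dz

For a 1-form omega = sum_i f_i dx_i, the exterior derivative is
  d(omega) = sum_{i < j} (∂f_j/∂x_i - ∂f_i/∂x_j) dx_i ∧ dx_j.
  coefficient of dx ∧ dy: ∂f_2/∂x - ∂f_1/∂y = ∂(y^2)/∂x - ∂(3*x^2 + y*z - 3*z^2)/∂y = -z
  coefficient of dx ∧ dz: ∂f_3/∂x - ∂f_1/∂z = ∂(3*x + y*z - 2)/∂x - ∂(3*x^2 + y*z - 3*z^2)/∂z = -y + 6*z + 3
  coefficient of dy ∧ dz: ∂f_3/∂y - ∂f_2/∂z = ∂(3*x + y*z - 2)/∂y - ∂(y^2)/∂z = z
Assembling: d(omega) = (-z) dx ∧ dy + (-y + 6*z + 3) dx ∧ dz + (z) dy ∧ dz.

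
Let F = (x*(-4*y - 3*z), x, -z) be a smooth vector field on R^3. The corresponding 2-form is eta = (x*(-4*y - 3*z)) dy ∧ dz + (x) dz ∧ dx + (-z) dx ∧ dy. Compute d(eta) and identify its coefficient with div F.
d(eta) = (-4*y - 3*z - 1) dx ∧ dy ∧ dz; div F = -4*y - 3*z - 1

For a 2-form in R^3 of the form above, applying d gives a 3-form with coefficient ∂P/∂x + ∂Q/∂y + ∂R/∂z:
  ∂P/∂x = -4*y - 3*z
  ∂Q/∂y = 0
  ∂R/∂z = -1
Sum = -4*y - 3*z - 1, which is exactly div F.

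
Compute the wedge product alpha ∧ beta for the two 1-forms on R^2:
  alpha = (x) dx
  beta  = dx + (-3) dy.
alpha ∧ beta = (-3*x) dx ∧ dy

Distribute the wedge, using dx_i ∧ dx_j = -dx_j ∧ dx_i and dx_i ∧ dx_i = 0. For each pair (i, j) with i < j, the coefficient of dx_i ∧ dx_j in alpha ∧ beta is (alpha_i * beta_j - alpha_j * beta_i). Collecting: alpha ∧ beta = (-3*x) dx ∧ dy.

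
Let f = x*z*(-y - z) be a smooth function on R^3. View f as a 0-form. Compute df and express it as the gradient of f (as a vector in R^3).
df = (z*(-y - z)) dx + (-x*z) dy + (x*(-y - 2*z)) dz; grad f = (z*(-y - z), -x*z, x*(-y - 2*z))

For a 0-form f, d f = (∂f/∂x) dx + (∂f/∂y) dy + (∂f/∂z) dz. The components of the vector representation are exactly the entries of grad f in Cartesian coordinates:
  ∂f/∂x = z*(-y - z)
  ∂f/∂y = -x*z
  ∂f/∂z = x*(-y - 2*z).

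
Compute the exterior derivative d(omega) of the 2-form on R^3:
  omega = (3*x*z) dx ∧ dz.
d(omega) = 0

For a 2-form omega = sum_{i<j} g_{ij} dx_i ∧ dx_j, the exterior derivative is
  d(omega) = sum_{i<j} d(g_{ij}) ∧ dx_i ∧ dx_j = sum_{i<j, k} (∂g_{ij}/∂x_k) dx_k ∧ dx_i ∧ dx_j.
Expand each term, using dx_k ∧ dx_i ∧ dx_j = sgn(permutation) dx_{(a)} ∧ dx_{(b)} ∧ dx_{(c)} with (a < b < c) sorted:

Collecting like 3-forms: d(omega) = 0.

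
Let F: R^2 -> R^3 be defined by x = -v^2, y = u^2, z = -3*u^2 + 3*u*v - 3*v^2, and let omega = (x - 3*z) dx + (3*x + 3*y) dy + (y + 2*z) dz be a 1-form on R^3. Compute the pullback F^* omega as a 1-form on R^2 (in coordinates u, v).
F^* omega = (36*u^3 - 51*u^2*v + 48*u*v^2 - 18*v^3) du + (-15*u^3 + 30*u^2*v - 36*u*v^2 + 20*v^3) dv

Using F^*(f dg) = (f ∘ F) d(g ∘ F), substitute each coordinate x_i by F_i(u, v) in f_i, and replace dx_i by d F_i = (∂F_i/∂u) du + (∂F_i/∂v) dv.
  For the x component: f_1(F) = 9*u^2 - 9*u*v + 8*v^2; d F_1 = (0) du + (-2*v) dv
  For the y component: f_2(F) = 3*u^2 - 3*v^2; d F_2 = (2*u) du + (0) dv
  For the z component: f_3(F) = -5*u^2 + 6*u*v - 6*v^2; d F_3 = (-6*u + 3*v) du + (3*u - 6*v) dv
Combining and collecting du, dv coefficients:
  coeff of du: 36*u^3 - 51*u^2*v + 48*u*v^2 - 18*v^3
  coeff of dv: -15*u^3 + 30*u^2*v - 36*u*v^2 + 20*v^3
F^* omega = (36*u^3 - 51*u^2*v + 48*u*v^2 - 18*v^3) du + (-15*u^3 + 30*u^2*v - 36*u*v^2 + 20*v^3) dv.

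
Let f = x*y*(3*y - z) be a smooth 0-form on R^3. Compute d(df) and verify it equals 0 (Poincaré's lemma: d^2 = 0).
d(df) = 0

Step 1: df = sum_i (∂f/∂x_i) dx_i = (y*(3*y - z)) dx + (x*(6*y - z)) dy + (-x*y) dz.
Step 2: Apply d again. Using the 1-form formula, the coefficient of dx ∧ dy in d(df) is ∂^2 f/∂x ∂y - ∂^2 f/∂y ∂x = (6*y - z) - (6*y - z) = 0 (equality of mixed partials for smooth f).
Similarly for dx ∧ dz and dy ∧ dz — all coefficients vanish. So d(df) = 0.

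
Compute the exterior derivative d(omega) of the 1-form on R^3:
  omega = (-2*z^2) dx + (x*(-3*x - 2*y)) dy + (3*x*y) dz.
d(omega) = (-6*x - 2*y) dx ∧ dy + (3*y + 4*z) dx ∧ dz + (3*x) dy ∧ dz

For a 1-form omega = sum_i f_i dx_i, the exterior derivative is
  d(omega) = sum_{i < j} (∂f_j/∂x_i - ∂f_i/∂x_j) dx_i ∧ dx_j.
  coefficient of dx ∧ dy: ∂f_2/∂x - ∂f_1/∂y = ∂(x*(-3*x - 2*y))/∂x - ∂(-2*z^2)/∂y = -6*x - 2*y
  coefficient of dx ∧ dz: ∂f_3/∂x - ∂f_1/∂z = ∂(3*x*y)/∂x - ∂(-2*z^2)/∂z = 3*y + 4*z
  coefficient of dy ∧ dz: ∂f_3/∂y - ∂f_2/∂z = ∂(3*x*y)/∂y - ∂(x*(-3*x - 2*y))/∂z = 3*x
Assembling: d(omega) = (-6*x - 2*y) dx ∧ dy + (3*y + 4*z) dx ∧ dz + (3*x) dy ∧ dz.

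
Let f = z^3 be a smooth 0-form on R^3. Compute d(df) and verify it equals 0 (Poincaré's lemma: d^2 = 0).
d(df) = 0

Step 1: df = sum_i (∂f/∂x_i) dx_i = (0) dx + (0) dy + (3*z^2) dz.
Step 2: Apply d again. Using the 1-form formula, the coefficient of dx ∧ dy in d(df) is ∂^2 f/∂x ∂y - ∂^2 f/∂y ∂x = (0) - (0) = 0 (equality of mixed partials for smooth f).
Similarly for dx ∧ dz and dy ∧ dz — all coefficients vanish. So d(df) = 0.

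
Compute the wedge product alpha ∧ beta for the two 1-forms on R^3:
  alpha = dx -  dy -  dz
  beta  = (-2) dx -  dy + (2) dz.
alpha ∧ beta = (-3) dx ∧ dy + (-3) dy ∧ dz

Distribute the wedge, using dx_i ∧ dx_j = -dx_j ∧ dx_i and dx_i ∧ dx_i = 0. For each pair (i, j) with i < j, the coefficient of dx_i ∧ dx_j in alpha ∧ beta is (alpha_i * beta_j - alpha_j * beta_i). Collecting: alpha ∧ beta = (-3) dx ∧ dy + (-3) dy ∧ dz.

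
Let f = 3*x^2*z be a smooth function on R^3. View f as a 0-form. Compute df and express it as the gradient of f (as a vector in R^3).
df = (6*x*z) dx + (0) dy + (3*x^2) dz; grad f = (6*x*z, 0, 3*x^2)

For a 0-form f, d f = (∂f/∂x) dx + (∂f/∂y) dy + (∂f/∂z) dz. The components of the vector representation are exactly the entries of grad f in Cartesian coordinates:
  ∂f/∂x = 6*x*z
  ∂f/∂y = 0
  ∂f/∂z = 3*x^2.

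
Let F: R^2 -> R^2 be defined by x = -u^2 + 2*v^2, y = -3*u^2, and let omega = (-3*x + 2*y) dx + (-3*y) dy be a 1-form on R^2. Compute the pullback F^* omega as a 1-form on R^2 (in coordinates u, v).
F^* omega = (12*u*(-4*u^2 + v^2)) du + (12*v*(-u^2 - 2*v^2)) dv

Using F^*(f dg) = (f ∘ F) d(g ∘ F), substitute each coordinate x_i by F_i(u, v) in f_i, and replace dx_i by d F_i = (∂F_i/∂u) du + (∂F_i/∂v) dv.
  For the x component: f_1(F) = -3*u^2 - 6*v^2; d F_1 = (-2*u) du + (4*v) dv
  For the y component: f_2(F) = 9*u^2; d F_2 = (-6*u) du + (0) dv
Combining and collecting du, dv coefficients:
  coeff of du: 12*u*(-4*u^2 + v^2)
  coeff of dv: 12*v*(-u^2 - 2*v^2)
F^* omega = (12*u*(-4*u^2 + v^2)) du + (12*v*(-u^2 - 2*v^2)) dv.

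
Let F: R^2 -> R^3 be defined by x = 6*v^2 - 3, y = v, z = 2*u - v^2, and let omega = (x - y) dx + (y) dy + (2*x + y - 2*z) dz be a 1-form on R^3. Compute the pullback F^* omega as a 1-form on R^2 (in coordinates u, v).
F^* omega = (-8*u + 28*v^2 + 2*v - 12) du + (v*(8*u + 44*v^2 - 14*v - 23)) dv

Using F^*(f dg) = (f ∘ F) d(g ∘ F), substitute each coordinate x_i by F_i(u, v) in f_i, and replace dx_i by d F_i = (∂F_i/∂u) du + (∂F_i/∂v) dv.
  For the x component: f_1(F) = 6*v^2 - v - 3; d F_1 = (0) du + (12*v) dv
  For the y component: f_2(F) = v; d F_2 = (0) du + (1) dv
  For the z component: f_3(F) = -4*u + 14*v^2 + v - 6; d F_3 = (2) du + (-2*v) dv
Combining and collecting du, dv coefficients:
  coeff of du: -8*u + 28*v^2 + 2*v - 12
  coeff of dv: v*(8*u + 44*v^2 - 14*v - 23)
F^* omega = (-8*u + 28*v^2 + 2*v - 12) du + (v*(8*u + 44*v^2 - 14*v - 23)) dv.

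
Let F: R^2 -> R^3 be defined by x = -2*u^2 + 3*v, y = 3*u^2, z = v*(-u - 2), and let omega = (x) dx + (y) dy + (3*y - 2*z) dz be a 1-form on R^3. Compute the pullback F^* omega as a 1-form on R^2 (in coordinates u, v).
F^* omega = (26*u^3 - 9*u^2*v - 2*u*v^2 - 12*u*v - 4*v^2) du + (-9*u^3 - 2*u^2*v - 24*u^2 - 8*u*v + v) dv

Using F^*(f dg) = (f ∘ F) d(g ∘ F), substitute each coordinate x_i by F_i(u, v) in f_i, and replace dx_i by d F_i = (∂F_i/∂u) du + (∂F_i/∂v) dv.
  For the x component: f_1(F) = -2*u^2 + 3*v; d F_1 = (-4*u) du + (3) dv
  For the y component: f_2(F) = 3*u^2; d F_2 = (6*u) du + (0) dv
  For the z component: f_3(F) = 9*u^2 + 2*u*v + 4*v; d F_3 = (-v) du + (-u - 2) dv
Combining and collecting du, dv coefficients:
  coeff of du: 26*u^3 - 9*u^2*v - 2*u*v^2 - 12*u*v - 4*v^2
  coeff of dv: -9*u^3 - 2*u^2*v - 24*u^2 - 8*u*v + v
F^* omega = (26*u^3 - 9*u^2*v - 2*u*v^2 - 12*u*v - 4*v^2) du + (-9*u^3 - 2*u^2*v - 24*u^2 - 8*u*v + v) dv.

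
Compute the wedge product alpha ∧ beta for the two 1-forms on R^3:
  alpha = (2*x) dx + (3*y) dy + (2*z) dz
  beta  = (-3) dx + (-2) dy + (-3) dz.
alpha ∧ beta = (-4*x + 9*y) dx ∧ dy + (-6*x + 6*z) dx ∧ dz + (-9*y + 4*z) dy ∧ dz

Distribute the wedge, using dx_i ∧ dx_j = -dx_j ∧ dx_i and dx_i ∧ dx_i = 0. For each pair (i, j) with i < j, the coefficient of dx_i ∧ dx_j in alpha ∧ beta is (alpha_i * beta_j - alpha_j * beta_i). Collecting: alpha ∧ beta = (-4*x + 9*y) dx ∧ dy + (-6*x + 6*z) dx ∧ dz + (-9*y + 4*z) dy ∧ dz.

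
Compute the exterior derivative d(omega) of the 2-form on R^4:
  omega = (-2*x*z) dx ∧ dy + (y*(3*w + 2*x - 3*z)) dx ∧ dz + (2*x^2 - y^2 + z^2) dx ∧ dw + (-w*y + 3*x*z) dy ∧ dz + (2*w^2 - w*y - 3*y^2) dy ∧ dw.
d(omega) = (-3*w - 4*x + 6*z) dx ∧ dy ∧ dz + (3*y - 2*z) dx ∧ dz ∧ dw + (2*y) dx ∧ dy ∧ dw + (-y) dy ∧ dz ∧ dw

For a 2-form omega = sum_{i<j} g_{ij} dx_i ∧ dx_j, the exterior derivative is
  d(omega) = sum_{i<j} d(g_{ij}) ∧ dx_i ∧ dx_j = sum_{i<j, k} (∂g_{ij}/∂x_k) dx_k ∧ dx_i ∧ dx_j.
Expand each term, using dx_k ∧ dx_i ∧ dx_j = sgn(permutation) dx_{(a)} ∧ dx_{(b)} ∧ dx_{(c)} with (a < b < c) sorted:
  d(-2*x*z) includes (∂/∂z)(-2*x*z) dz = (-2*x) dz, which multiplied by dx ∧ dy gives (-2*x) dx ∧ dy ∧ dz
  d(y*(3*w + 2*x - 3*z)) includes (∂/∂y)(y*(3*w + 2*x - 3*z)) dy = (3*w + 2*x - 3*z) dy, which multiplied by dx ∧ dz gives (-3*w - 2*x + 3*z) dx ∧ dy ∧ dz
  d(y*(3*w + 2*x - 3*z)) includes (∂/∂w)(y*(3*w + 2*x - 3*z)) dw = (3*y) dw, which multiplied by dx ∧ dz gives (3*y) dx ∧ dz ∧ dw
  d(2*x^2 - y^2 + z^2) includes (∂/∂y)(2*x^2 - y^2 + z^2) dy = (-2*y) dy, which multiplied by dx ∧ dw gives (2*y) dx ∧ dy ∧ dw
  d(2*x^2 - y^2 + z^2) includes (∂/∂z)(2*x^2 - y^2 + z^2) dz = (2*z) dz, which multiplied by dx ∧ dw gives (-2*z) dx ∧ dz ∧ dw
  d(-w*y + 3*x*z) includes (∂/∂x)(-w*y + 3*x*z) dx = (3*z) dx, which multiplied by dy ∧ dz gives (3*z) dx ∧ dy ∧ dz
  d(-w*y + 3*x*z) includes (∂/∂w)(-w*y + 3*x*z) dw = (-y) dw, which multiplied by dy ∧ dz gives (-y) dy ∧ dz ∧ dw
Collecting like 3-forms: d(omega) = (-3*w - 4*x + 6*z) dx ∧ dy ∧ dz + (3*y - 2*z) dx ∧ dz ∧ dw + (2*y) dx ∧ dy ∧ dw + (-y) dy ∧ dz ∧ dw.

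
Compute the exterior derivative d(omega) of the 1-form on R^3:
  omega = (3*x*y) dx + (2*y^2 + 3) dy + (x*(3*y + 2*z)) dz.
d(omega) = (-3*x) dx ∧ dy + (3*y + 2*z) dx ∧ dz + (3*x) dy ∧ dz

For a 1-form omega = sum_i f_i dx_i, the exterior derivative is
  d(omega) = sum_{i < j} (∂f_j/∂x_i - ∂f_i/∂x_j) dx_i ∧ dx_j.
  coefficient of dx ∧ dy: ∂f_2/∂x - ∂f_1/∂y = ∂(2*y^2 + 3)/∂x - ∂(3*x*y)/∂y = -3*x
  coefficient of dx ∧ dz: ∂f_3/∂x - ∂f_1/∂z = ∂(x*(3*y + 2*z))/∂x - ∂(3*x*y)/∂z = 3*y + 2*z
  coefficient of dy ∧ dz: ∂f_3/∂y - ∂f_2/∂z = ∂(x*(3*y + 2*z))/∂y - ∂(2*y^2 + 3)/∂z = 3*x
Assembling: d(omega) = (-3*x) dx ∧ dy + (3*y + 2*z) dx ∧ dz + (3*x) dy ∧ dz.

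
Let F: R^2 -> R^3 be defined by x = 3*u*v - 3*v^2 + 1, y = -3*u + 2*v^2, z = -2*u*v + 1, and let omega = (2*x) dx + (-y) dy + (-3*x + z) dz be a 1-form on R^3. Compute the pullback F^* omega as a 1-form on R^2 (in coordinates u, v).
F^* omega = (40*u*v^2 - 9*u - 36*v^3 + 6*v^2 + 10*v) du + (40*u^2*v - 72*u*v^2 + 12*u*v + 10*u + 28*v^3 - 12*v) dv

Using F^*(f dg) = (f ∘ F) d(g ∘ F), substitute each coordinate x_i by F_i(u, v) in f_i, and replace dx_i by d F_i = (∂F_i/∂u) du + (∂F_i/∂v) dv.
  For the x component: f_1(F) = 6*u*v - 6*v^2 + 2; d F_1 = (3*v) du + (3*u - 6*v) dv
  For the y component: f_2(F) = 3*u - 2*v^2; d F_2 = (-3) du + (4*v) dv
  For the z component: f_3(F) = -11*u*v + 9*v^2 - 2; d F_3 = (-2*v) du + (-2*u) dv
Combining and collecting du, dv coefficients:
  coeff of du: 40*u*v^2 - 9*u - 36*v^3 + 6*v^2 + 10*v
  coeff of dv: 40*u^2*v - 72*u*v^2 + 12*u*v + 10*u + 28*v^3 - 12*v
F^* omega = (40*u*v^2 - 9*u - 36*v^3 + 6*v^2 + 10*v) du + (40*u^2*v - 72*u*v^2 + 12*u*v + 10*u + 28*v^3 - 12*v) dv.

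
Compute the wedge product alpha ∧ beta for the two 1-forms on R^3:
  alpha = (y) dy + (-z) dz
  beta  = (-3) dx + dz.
alpha ∧ beta = (3*y) dx ∧ dy + (y) dy ∧ dz + (-3*z) dx ∧ dz

Distribute the wedge, using dx_i ∧ dx_j = -dx_j ∧ dx_i and dx_i ∧ dx_i = 0. For each pair (i, j) with i < j, the coefficient of dx_i ∧ dx_j in alpha ∧ beta is (alpha_i * beta_j - alpha_j * beta_i). Collecting: alpha ∧ beta = (3*y) dx ∧ dy + (y) dy ∧ dz + (-3*z) dx ∧ dz.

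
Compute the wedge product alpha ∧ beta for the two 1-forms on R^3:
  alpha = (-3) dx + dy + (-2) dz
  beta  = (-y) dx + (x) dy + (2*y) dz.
alpha ∧ beta = (-3*x + y) dx ∧ dy + (-8*y) dx ∧ dz + (2*x + 2*y) dy ∧ dz

Distribute the wedge, using dx_i ∧ dx_j = -dx_j ∧ dx_i and dx_i ∧ dx_i = 0. For each pair (i, j) with i < j, the coefficient of dx_i ∧ dx_j in alpha ∧ beta is (alpha_i * beta_j - alpha_j * beta_i). Collecting: alpha ∧ beta = (-3*x + y) dx ∧ dy + (-8*y) dx ∧ dz + (2*x + 2*y) dy ∧ dz.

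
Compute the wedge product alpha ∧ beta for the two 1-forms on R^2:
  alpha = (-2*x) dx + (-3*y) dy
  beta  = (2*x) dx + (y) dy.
alpha ∧ beta = (4*x*y) dx ∧ dy

Distribute the wedge, using dx_i ∧ dx_j = -dx_j ∧ dx_i and dx_i ∧ dx_i = 0. For each pair (i, j) with i < j, the coefficient of dx_i ∧ dx_j in alpha ∧ beta is (alpha_i * beta_j - alpha_j * beta_i). Collecting: alpha ∧ beta = (4*x*y) dx ∧ dy.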